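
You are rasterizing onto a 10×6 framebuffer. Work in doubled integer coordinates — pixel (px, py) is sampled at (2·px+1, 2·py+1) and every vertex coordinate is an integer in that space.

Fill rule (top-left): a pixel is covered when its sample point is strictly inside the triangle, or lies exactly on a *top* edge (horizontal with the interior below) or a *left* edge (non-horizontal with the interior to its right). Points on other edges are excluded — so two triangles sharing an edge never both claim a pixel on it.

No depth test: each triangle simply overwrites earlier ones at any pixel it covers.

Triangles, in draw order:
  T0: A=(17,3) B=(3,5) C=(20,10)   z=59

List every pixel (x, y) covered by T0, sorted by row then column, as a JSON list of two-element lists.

T0:
  2·area = 104  (B↔C swapped to make it positive)
  edge (17, 3)→(20, 10): d=(3,7) right/bottom  bias=-1
  edge (20, 10)→(3, 5): d=(-17,-5) top-left  bias=+0
  edge (3, 5)→(17, 3): d=(14,-2) top-left  bias=+0
    (8,1)@(17, 3): e=[0,104,0] → ·  [on edge]
    (1,2)@(3, 5): e=[104,0,0] → #  [on edge]
    (2,2)@(5, 5): e=[90,10,4] → #
    (3,2)@(7, 5): e=[76,20,8] → #
    (4,2)@(9, 5): e=[62,30,12] → #
    (5,2)@(11, 5): e=[48,40,16] → #
    (6,2)@(13, 5): e=[34,50,20] → #
    (7,2)@(15, 5): e=[20,60,24] → #
    (8,2)@(17, 5): e=[6,70,28] → #
    (9,2)@(19, 5): e=[-8,80,32] → ·
    (1,3)@(3, 7): e=[110,-34,28] → ·
    (2,3)@(5, 7): e=[96,-24,32] → ·
  covered (14 px):
    · · · · · · · · · ·
    · · · · · · · · · ·
    · # # # # # # # # ·
    · · · · · # # # # ·
    · · · · · · · · # #
    · · · · · · · · · ·

Result: [[1,2],[2,2],[3,2],[4,2],[5,2],[6,2],[7,2],[8,2],[5,3],[6,3],[7,3],[8,3],[8,4],[9,4]]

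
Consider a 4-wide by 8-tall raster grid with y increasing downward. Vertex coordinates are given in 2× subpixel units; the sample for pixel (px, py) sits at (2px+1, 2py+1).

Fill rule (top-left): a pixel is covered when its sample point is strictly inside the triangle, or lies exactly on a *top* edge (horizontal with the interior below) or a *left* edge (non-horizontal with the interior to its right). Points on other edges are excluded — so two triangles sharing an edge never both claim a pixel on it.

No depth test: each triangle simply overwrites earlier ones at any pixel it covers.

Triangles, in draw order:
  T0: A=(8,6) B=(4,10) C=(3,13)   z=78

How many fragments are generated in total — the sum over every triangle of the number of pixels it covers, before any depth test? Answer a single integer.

T0:
  2·area = 8  (B↔C swapped to make it positive)
  edge (8, 6)→(3, 13): d=(-5,7) right/bottom  bias=-1
  edge (3, 13)→(4, 10): d=(1,-3) top-left  bias=+0
  edge (4, 10)→(8, 6): d=(4,-4) top-left  bias=+0
    (3,0)@(7, 1): e=[32,0,-24] → ·  [on edge]
    (2,3)@(5, 7): e=[16,0,-8] → ·  [on edge]
    (3,3)@(7, 7): e=[2,6,0] → #  [on edge]
    (2,4)@(5, 9): e=[6,2,0] → #  [on edge]
    (3,4)@(7, 9): e=[-8,8,8] → ·
    (1,5)@(3, 11): e=[10,-2,0] → ·  [on edge]
    (2,5)@(5, 11): e=[-4,4,8] → ·
    (0,6)@(1, 13): e=[14,-6,0] → ·  [on edge]
    (1,6)@(3, 13): e=[0,0,8] → ·  [on edge]
  covered (2 px):
    · · · ·
    · · · ·
    · · · ·
    · · · #
    · · # ·
    · · · ·
    · · · ·
    · · · ·

Final: 2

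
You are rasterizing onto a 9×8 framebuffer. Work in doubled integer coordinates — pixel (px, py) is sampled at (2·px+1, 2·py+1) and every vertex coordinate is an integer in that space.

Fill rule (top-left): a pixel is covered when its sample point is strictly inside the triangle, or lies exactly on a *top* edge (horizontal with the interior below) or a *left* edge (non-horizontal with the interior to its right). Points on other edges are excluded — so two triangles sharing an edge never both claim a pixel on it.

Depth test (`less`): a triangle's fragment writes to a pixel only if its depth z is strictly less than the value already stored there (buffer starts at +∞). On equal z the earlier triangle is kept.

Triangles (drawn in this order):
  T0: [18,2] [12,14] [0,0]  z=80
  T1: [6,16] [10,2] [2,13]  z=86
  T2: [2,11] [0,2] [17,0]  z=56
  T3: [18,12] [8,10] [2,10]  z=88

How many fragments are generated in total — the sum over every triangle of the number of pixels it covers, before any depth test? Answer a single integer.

T0:
  2·area = 228
  edge (18, 2)→(12, 14): d=(-6,12) right/bottom  bias=-1
  edge (12, 14)→(0, 0): d=(-12,-14) top-left  bias=+0
  edge (0, 0)→(18, 2): d=(18,2) right/bottom  bias=-1
    (0,0)@(1, 1): e=[210,2,16] → X
    (1,0)@(3, 1): e=[186,30,12] → X
    (2,0)@(5, 1): e=[162,58,8] → X
    (3,0)@(7, 1): e=[138,86,4] → X
    (4,0)@(9, 1): e=[114,114,0] → .  [on edge]
    (0,1)@(1, 3): e=[198,-22,52] → .
    (1,1)@(3, 3): e=[174,6,48] → X
    (4,1)@(9, 3): e=[102,90,36] → X
    (5,1)@(11, 3): e=[78,118,32] → X
    (6,1)@(13, 3): e=[54,146,28] → X
    (7,1)@(15, 3): e=[30,174,24] → X
    (8,1)@(17, 3): e=[6,202,20] → X
  covered (28 px):
    X X X X . . . . .
    . X X X X X X X X
    . . X X X X X X .
    . . . X X X X X .
    . . . . X X X . .
    . . . . . X X . .
    . . . . . . . . .
    . . . . . . . . .
T1:
  2·area = 68  (B↔C swapped to make it positive)
  edge (6, 16)→(2, 13): d=(-4,-3) top-left  bias=+0
  edge (2, 13)→(10, 2): d=(8,-11) top-left  bias=+0
  edge (10, 2)→(6, 16): d=(-4,14) right/bottom  bias=-1
    (4,2)@(9, 5): e=[53,13,2] → X
    (5,2)@(11, 5): e=[59,35,-26] → .
    (3,3)@(7, 7): e=[39,7,22] → X
    (4,3)@(9, 7): e=[45,29,-6] → .
    (2,4)@(5, 9): e=[25,1,42] → X
    (4,4)@(9, 9): e=[37,45,-14] → .
    (2,5)@(5, 11): e=[17,17,34] → X
    (4,5)@(9, 11): e=[29,61,-22] → .
    (1,6)@(3, 13): e=[3,11,54] → X
    (3,6)@(7, 13): e=[15,55,-2] → .
    (1,7)@(3, 15): e=[-5,27,46] → .
    (2,7)@(5, 15): e=[1,49,18] → X
  covered (9 px):
    . . . . . . . . .
    . . . . . . . . .
    . . . . X . . . .
    . . . X . . . . .
    . . X X . . . . .
    . . X X . . . . .
    . X X . . . . . .
    . . X . . . . . .
T2:
  2·area = 157
  edge (2, 11)→(0, 2): d=(-2,-9) top-left  bias=+0
  edge (0, 2)→(17, 0): d=(17,-2) top-left  bias=+0
  edge (17, 0)→(2, 11): d=(-15,11) right/bottom  bias=-1
    (4,0)@(9, 1): e=[83,1,73] → X
    (5,0)@(11, 1): e=[101,5,51] → X
    (6,0)@(13, 1): e=[119,9,29] → X
    (7,0)@(15, 1): e=[137,13,7] → X
    (8,0)@(17, 1): e=[155,17,-15] → .
    (0,1)@(1, 3): e=[7,19,131] → X
    (1,1)@(3, 3): e=[25,23,109] → X
    (2,1)@(5, 3): e=[43,27,87] → X
    (3,1)@(7, 3): e=[61,31,65] → X
    (6,1)@(13, 3): e=[115,43,-1] → .
    (7,1)@(15, 3): e=[133,47,-23] → .
    (0,2)@(1, 5): e=[3,53,101] → X
  covered (19 px):
    . . . . X X X X .
    X X X X X X . . .
    X X X X X . . . .
    . X X X . . . . .
    . X . . . . . . .
    . . . . . . . . .
    . . . . . . . . .
    . . . . . . . . .
T3:
  2·area = 12  (B↔C swapped to make it positive)
  edge (18, 12)→(2, 10): d=(-16,-2) top-left  bias=+0
  edge (2, 10)→(8, 10): d=(6,0) top-left  bias=+0
  edge (8, 10)→(18, 12): d=(10,2) right/bottom  bias=-1
    (1,4)@(3, 9): e=[18,-6,0] → .  [on edge]
    (5,5)@(11, 11): e=[2,6,4] → X
    (6,5)@(13, 11): e=[6,6,0] → .  [on edge]
    (5,6)@(11, 13): e=[-30,18,24] → .
  covered (1 px):
    . . . . . . . . .
    . . . . . . . . .
    . . . . . . . . .
    . . . . . . . . .
    . . . . . . . . .
    . . . . . X . . .
    . . . . . . . . .
    . . . . . . . . .

Answer: 57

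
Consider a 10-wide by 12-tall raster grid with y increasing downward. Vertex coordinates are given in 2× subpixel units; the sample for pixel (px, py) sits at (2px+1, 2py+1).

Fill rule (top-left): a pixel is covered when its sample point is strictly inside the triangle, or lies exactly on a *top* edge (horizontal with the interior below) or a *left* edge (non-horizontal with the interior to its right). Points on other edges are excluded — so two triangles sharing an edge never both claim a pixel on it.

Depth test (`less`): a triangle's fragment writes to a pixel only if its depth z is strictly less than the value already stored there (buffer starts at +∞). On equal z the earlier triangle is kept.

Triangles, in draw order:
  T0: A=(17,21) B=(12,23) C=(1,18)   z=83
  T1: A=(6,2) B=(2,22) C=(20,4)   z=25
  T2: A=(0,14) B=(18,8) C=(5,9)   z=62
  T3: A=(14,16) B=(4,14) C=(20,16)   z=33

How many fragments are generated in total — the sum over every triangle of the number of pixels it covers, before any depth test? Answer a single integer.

T0:
  2·area = 47
  edge (17, 21)→(12, 23): d=(-5,2) right/bottom  bias=-1
  edge (12, 23)→(1, 18): d=(-11,-5) top-left  bias=+0
  edge (1, 18)→(17, 21): d=(16,3) right/bottom  bias=-1
    (2,9)@(5, 19): e=[34,9,4] → #
    (3,9)@(7, 19): e=[30,19,-2] → ·
    (2,10)@(5, 21): e=[24,-13,36] → ·
    (4,10)@(9, 21): e=[16,7,24] → #
    (5,10)@(11, 21): e=[12,17,18] → #
    (6,10)@(13, 21): e=[8,27,12] → #
    (7,10)@(15, 21): e=[4,37,6] → #
    (8,10)@(17, 21): e=[0,47,0] → ·  [on edge]
    (4,11)@(9, 23): e=[6,-15,56] → ·
    (5,11)@(11, 23): e=[2,-5,50] → ·
    (6,11)@(13, 23): e=[-2,5,44] → ·
    (7,11)@(15, 23): e=[-6,15,38] → ·
  covered (5 px):
    · · · · · · · · · ·
    · · · · · · · · · ·
    · · · · · · · · · ·
    · · · · · · · · · ·
    · · · · · · · · · ·
    · · · · · · · · · ·
    · · · · · · · · · ·
    · · · · · · · · · ·
    · · · · · · · · · ·
    · · # · · · · · · ·
    · · · · # # # # · ·
    · · · · · · · · · ·
T1:
  2·area = 288  (B↔C swapped to make it positive)
  edge (6, 2)→(20, 4): d=(14,2) right/bottom  bias=-1
  edge (20, 4)→(2, 22): d=(-18,18) right/bottom  bias=-1
  edge (2, 22)→(6, 2): d=(4,-20) top-left  bias=+0
    (3,1)@(7, 3): e=[12,252,24] → #
    (4,1)@(9, 3): e=[8,216,64] → #
    (5,1)@(11, 3): e=[4,180,104] → #
    (6,1)@(13, 3): e=[0,144,144] → ·  [on edge]
    (3,2)@(7, 5): e=[40,216,32] → #
    (6,2)@(13, 5): e=[28,108,152] → #
    (7,2)@(15, 5): e=[24,72,192] → #
    (8,2)@(17, 5): e=[20,36,232] → #
    (9,2)@(19, 5): e=[16,0,272] → ·  [on edge]
    (2,3)@(5, 7): e=[72,216,0] → #  [on edge]
    (8,3)@(17, 7): e=[48,0,240] → ·  [on edge]
    (2,4)@(5, 9): e=[100,180,8] → #
    (7,4)@(15, 9): e=[80,0,208] → ·  [on edge]
    (6,5)@(13, 11): e=[112,0,176] → ·  [on edge]
    (5,6)@(11, 13): e=[144,0,144] → ·  [on edge]
    (4,7)@(9, 15): e=[176,0,112] → ·  [on edge]
    (1,8)@(3, 17): e=[216,72,0] → #  [on edge]
    (3,8)@(7, 17): e=[208,0,80] → ·  [on edge]
    (2,9)@(5, 19): e=[240,0,48] → ·  [on edge]
    (1,10)@(3, 21): e=[272,0,16] → ·  [on edge]
    (0,11)@(1, 23): e=[304,0,-16] → ·  [on edge]
  covered (32 px):
    · · · · · · · · · ·
    · · · # # # · · · ·
    · · · # # # # # # ·
    · · # # # # # # · ·
    · · # # # # # · · ·
    · · # # # # · · · ·
    · · # # # · · · · ·
    · · # # · · · · · ·
    · # # · · · · · · ·
    · # · · · · · · · ·
    · · · · · · · · · ·
    · · · · · · · · · ·
T2:
  2·area = 60  (B↔C swapped to make it positive)
  edge (0, 14)→(5, 9): d=(5,-5) top-left  bias=+0
  edge (5, 9)→(18, 8): d=(13,-1) top-left  bias=+0
  edge (18, 8)→(0, 14): d=(-18,6) right/bottom  bias=-1
    (6,0)@(13, 1): e=[0,-96,156] → ·  [on edge]
    (5,1)@(11, 3): e=[0,-72,132] → ·  [on edge]
    (4,2)@(9, 5): e=[0,-48,108] → ·  [on edge]
    (3,3)@(7, 7): e=[0,-24,84] → ·  [on edge]
    (2,4)@(5, 9): e=[0,0,60] → #  [on edge]
    (3,4)@(7, 9): e=[10,2,48] → #
    (4,4)@(9, 9): e=[20,4,36] → #
    (5,4)@(11, 9): e=[30,6,24] → #
    (6,4)@(13, 9): e=[40,8,12] → #
    (7,4)@(15, 9): e=[50,10,0] → ·  [on edge]
    (1,5)@(3, 11): e=[0,24,36] → #  [on edge]
    (4,5)@(9, 11): e=[30,30,0] → ·  [on edge]
    (0,6)@(1, 13): e=[0,48,12] → #  [on edge]
    (1,6)@(3, 13): e=[10,50,0] → ·  [on edge]
  covered (9 px):
    · · · · · · · · · ·
    · · · · · · · · · ·
    · · · · · · · · · ·
    · · · · · · · · · ·
    · · # # # # # · · ·
    · # # # · · · · · ·
    # · · · · · · · · ·
    · · · · · · · · · ·
    · · · · · · · · · ·
    · · · · · · · · · ·
    · · · · · · · · · ·
    · · · · · · · · · ·
T3:
  2·area = 12
  edge (14, 16)→(4, 14): d=(-10,-2) top-left  bias=+0
  edge (4, 14)→(20, 16): d=(16,2) right/bottom  bias=-1
  edge (20, 16)→(14, 16): d=(-6,0) right/bottom  bias=-1
    (4,7)@(9, 15): e=[0,6,6] → #  [on edge]
    (5,7)@(11, 15): e=[4,2,6] → #
    (6,7)@(13, 15): e=[8,-2,6] → ·
    (4,8)@(9, 17): e=[-20,38,-6] → ·
    (5,8)@(11, 17): e=[-16,34,-6] → ·
    (9,8)@(19, 17): e=[0,18,-6] → ·  [on edge]
  covered (2 px):
    · · · · · · · · · ·
    · · · · · · · · · ·
    · · · · · · · · · ·
    · · · · · · · · · ·
    · · · · · · · · · ·
    · · · · · · · · · ·
    · · · · · · · · · ·
    · · · · # # · · · ·
    · · · · · · · · · ·
    · · · · · · · · · ·
    · · · · · · · · · ·
    · · · · · · · · · ·

Answer: 48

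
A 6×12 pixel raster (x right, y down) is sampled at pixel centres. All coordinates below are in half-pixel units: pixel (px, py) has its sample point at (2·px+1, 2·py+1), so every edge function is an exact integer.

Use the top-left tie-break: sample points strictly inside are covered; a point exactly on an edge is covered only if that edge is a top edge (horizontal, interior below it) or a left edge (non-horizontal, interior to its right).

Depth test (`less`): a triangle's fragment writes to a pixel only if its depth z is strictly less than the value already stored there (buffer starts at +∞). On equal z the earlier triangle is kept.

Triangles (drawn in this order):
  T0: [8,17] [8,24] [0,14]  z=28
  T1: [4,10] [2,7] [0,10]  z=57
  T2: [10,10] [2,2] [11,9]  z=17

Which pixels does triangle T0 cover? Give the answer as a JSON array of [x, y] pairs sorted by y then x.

T0:
  2·area = 56
  edge (8, 17)→(8, 24): d=(0,7) right/bottom  bias=-1
  edge (8, 24)→(0, 14): d=(-8,-10) top-left  bias=+0
  edge (0, 14)→(8, 17): d=(8,3) right/bottom  bias=-1
    (0,7)@(1, 15): e=[49,2,5] → X
    (1,7)@(3, 15): e=[35,22,-1] → .
    (0,8)@(1, 17): e=[49,-14,21] → .
    (1,8)@(3, 17): e=[35,6,15] → X
    (2,8)@(5, 17): e=[21,26,9] → X
    (3,8)@(7, 17): e=[7,46,3] → X
    (4,8)@(9, 17): e=[-7,66,-3] → .
    (1,9)@(3, 19): e=[35,-10,31] → .
    (2,9)@(5, 19): e=[21,10,25] → X
    (4,9)@(9, 19): e=[-7,50,13] → .
    (2,10)@(5, 21): e=[21,-6,41] → .
    (3,10)@(7, 21): e=[7,14,35] → X
  covered (7 px):
    . . . . . .
    . . . . . .
    . . . . . .
    . . . . . .
    . . . . . .
    . . . . . .
    . . . . . .
    X . . . . .
    . X X X . .
    . . X X . .
    . . . X . .
    . . . . . .
T1:
  2·area = 12  (B↔C swapped to make it positive)
  edge (4, 10)→(0, 10): d=(-4,0) right/bottom  bias=-1
  edge (0, 10)→(2, 7): d=(2,-3) top-left  bias=+0
  edge (2, 7)→(4, 10): d=(2,3) right/bottom  bias=-1
    (0,4)@(1, 9): e=[4,1,7] → X
    (1,4)@(3, 9): e=[4,7,1] → X
    (2,4)@(5, 9): e=[4,13,-5] → .
    (0,5)@(1, 11): e=[-4,5,11] → .
    (1,5)@(3, 11): e=[-4,11,5] → .
  covered (2 px):
    . . . . . .
    . . . . . .
    . . . . . .
    . . . . . .
    X X . . . .
    . . . . . .
    . . . . . .
    . . . . . .
    . . . . . .
    . . . . . .
    . . . . . .
    . . . . . .
T2:
  2·area = 16
  edge (10, 10)→(2, 2): d=(-8,-8) top-left  bias=+0
  edge (2, 2)→(11, 9): d=(9,7) right/bottom  bias=-1
  edge (11, 9)→(10, 10): d=(-1,1) right/bottom  bias=-1
    (0,0)@(1, 1): e=[0,-2,18] → .  [on edge]
    (1,1)@(3, 3): e=[0,2,14] → X  [on edge]
    (2,1)@(5, 3): e=[16,-12,12] → .
    (1,2)@(3, 5): e=[-16,20,12] → .
    (2,2)@(5, 5): e=[0,6,10] → X  [on edge]
    (3,2)@(7, 5): e=[16,-8,8] → .
    (2,3)@(5, 7): e=[-16,24,8] → .
    (3,3)@(7, 7): e=[0,10,6] → X  [on edge]
    (4,3)@(9, 7): e=[16,-4,4] → .
    (3,4)@(7, 9): e=[-16,28,4] → .
    (4,4)@(9, 9): e=[0,14,2] → X  [on edge]
    (5,4)@(11, 9): e=[16,0,0] → .  [on edge]
    (4,5)@(9, 11): e=[-16,32,0] → .  [on edge]
    (5,5)@(11, 11): e=[0,18,-2] → .  [on edge]
    (3,6)@(7, 13): e=[-48,64,0] → .  [on edge]
    (2,7)@(5, 15): e=[-80,96,0] → .  [on edge]
    (1,8)@(3, 17): e=[-112,128,0] → .  [on edge]
    (0,9)@(1, 19): e=[-144,160,0] → .  [on edge]
  covered (4 px):
    . . . . . .
    . X . . . .
    . . X . . .
    . . . X . .
    . . . . X .
    . . . . . .
    . . . . . .
    . . . . . .
    . . . . . .
    . . . . . .
    . . . . . .
    . . . . . .

Answer: [[0,7],[1,8],[2,8],[3,8],[2,9],[3,9],[3,10]]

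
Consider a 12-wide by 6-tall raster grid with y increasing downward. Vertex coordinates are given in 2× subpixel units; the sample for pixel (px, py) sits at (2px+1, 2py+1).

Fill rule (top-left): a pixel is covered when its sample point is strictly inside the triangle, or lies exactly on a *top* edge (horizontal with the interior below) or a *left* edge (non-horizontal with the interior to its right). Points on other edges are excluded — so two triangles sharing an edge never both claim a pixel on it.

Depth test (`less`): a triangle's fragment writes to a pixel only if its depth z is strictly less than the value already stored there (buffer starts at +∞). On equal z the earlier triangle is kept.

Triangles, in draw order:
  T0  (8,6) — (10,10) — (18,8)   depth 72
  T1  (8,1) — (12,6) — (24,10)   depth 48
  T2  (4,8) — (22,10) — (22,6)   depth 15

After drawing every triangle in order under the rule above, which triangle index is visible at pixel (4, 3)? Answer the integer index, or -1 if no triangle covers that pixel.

T0:
  2·area = 36  (B↔C swapped to make it positive)
  edge (8, 6)→(18, 8): d=(10,2) right/bottom  bias=-1
  edge (18, 8)→(10, 10): d=(-8,2) right/bottom  bias=-1
  edge (10, 10)→(8, 6): d=(-2,-4) top-left  bias=+0
    (1,2)@(3, 5): e=[0,54,-18] → ·  [on edge]
    (4,3)@(9, 7): e=[8,26,2] → █
    (5,3)@(11, 7): e=[4,22,10] → █
    (6,3)@(13, 7): e=[0,18,18] → ·  [on edge]
    (4,4)@(9, 9): e=[28,10,-2] → ·
    (5,4)@(11, 9): e=[24,6,6] → █
    (6,4)@(13, 9): e=[20,2,14] → █
    (7,4)@(15, 9): e=[16,-2,22] → ·
    (11,4)@(23, 9): e=[0,-18,54] → ·  [on edge]
    (5,5)@(11, 11): e=[44,-10,2] → ·
    (6,5)@(13, 11): e=[40,-14,10] → ·
  covered (4 px):
    · · · · · · · · · · · ·
    · · · · · · · · · · · ·
    · · · · · · · · · · · ·
    · · · · █ █ · · · · · ·
    · · · · · █ █ · · · · ·
    · · · · · · · · · · · ·
T1:
  2·area = 44  (B↔C swapped to make it positive)
  edge (8, 1)→(24, 10): d=(16,9) right/bottom  bias=-1
  edge (24, 10)→(12, 6): d=(-12,-4) top-left  bias=+0
  edge (12, 6)→(8, 1): d=(-4,-5) top-left  bias=+0
    (1,1)@(3, 3): e=[77,0,-33] → ·  [on edge]
    (5,1)@(11, 3): e=[5,32,7] → █
    (6,1)@(13, 3): e=[-13,40,17] → ·
    (4,2)@(9, 5): e=[55,0,-11] → ·  [on edge]
    (5,2)@(11, 5): e=[37,8,-1] → ·
    (6,2)@(13, 5): e=[19,16,9] → █
    (7,2)@(15, 5): e=[1,24,19] → █
    (8,2)@(17, 5): e=[-17,32,29] → ·
    (6,3)@(13, 7): e=[51,-8,1] → ·
    (7,3)@(15, 7): e=[33,0,11] → █  [on edge]
    (8,3)@(17, 7): e=[15,8,21] → █
    (9,3)@(19, 7): e=[-3,16,31] → ·
    (10,4)@(21, 9): e=[11,0,33] → █  [on edge]
  covered (6 px):
    · · · · · · · · · · · ·
    · · · · · █ · · · · · ·
    · · · · · · █ █ · · · ·
    · · · · · · · █ █ · · ·
    · · · · · · · · · · █ ·
    · · · · · · · · · · · ·
T2:
  2·area = 72  (B↔C swapped to make it positive)
  edge (4, 8)→(22, 6): d=(18,-2) top-left  bias=+0
  edge (22, 6)→(22, 10): d=(0,4) right/bottom  bias=-1
  edge (22, 10)→(4, 8): d=(-18,-2) top-left  bias=+0
    (6,3)@(13, 7): e=[0,36,36] → █  [on edge]
    (7,3)@(15, 7): e=[4,28,40] → █
    (8,3)@(17, 7): e=[8,20,44] → █
    (9,3)@(19, 7): e=[12,12,48] → █
    (10,3)@(21, 7): e=[16,4,52] → █
    (11,3)@(23, 7): e=[20,-4,56] → ·
    (6,4)@(13, 9): e=[36,36,0] → █  [on edge]
    (11,4)@(23, 9): e=[56,-4,20] → ·
    (6,5)@(13, 11): e=[72,36,-36] → ·
    (7,5)@(15, 11): e=[76,28,-32] → ·
    (8,5)@(17, 11): e=[80,20,-28] → ·
    (9,5)@(19, 11): e=[84,12,-24] → ·
  covered (10 px):
    · · · · · · · · · · · ·
    · · · · · · · · · · · ·
    · · · · · · · · · · · ·
    · · · · · · █ █ █ █ █ ·
    · · · · · · █ █ █ █ █ ·
    · · · · · · · · · · · ·

Z-buffer (winner per pixel, '.' = empty):
  . . . . . . . . . . . .
  . . . . . 1 . . . . . .
  . . . . . . 1 1 . . . .
  . . . . 0 0 2 2 2 2 2 .
  . . . . . 0 2 2 2 2 2 .
  . . . . . . . . . . . .

Answer: 0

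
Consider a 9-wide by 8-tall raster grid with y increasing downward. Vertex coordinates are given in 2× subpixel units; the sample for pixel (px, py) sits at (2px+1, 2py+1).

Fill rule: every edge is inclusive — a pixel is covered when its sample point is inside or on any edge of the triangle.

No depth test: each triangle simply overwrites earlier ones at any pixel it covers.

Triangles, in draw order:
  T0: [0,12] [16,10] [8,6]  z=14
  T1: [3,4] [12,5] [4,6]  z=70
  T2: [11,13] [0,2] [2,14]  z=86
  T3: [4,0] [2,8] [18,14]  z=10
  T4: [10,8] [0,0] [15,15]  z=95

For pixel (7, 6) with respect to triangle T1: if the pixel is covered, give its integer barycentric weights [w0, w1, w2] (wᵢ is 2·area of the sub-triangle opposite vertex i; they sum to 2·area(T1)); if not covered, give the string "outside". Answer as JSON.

T0:
  2·area = 80  (B↔C swapped to make it positive)
  edge (0, 12)→(8, 6): d=(8,-6) inclusive
  edge (8, 6)→(16, 10): d=(8,4) inclusive
  edge (16, 10)→(0, 12): d=(-16,2) inclusive
    (3,3)@(7, 7): e=[2,12,66] → #
    (4,3)@(9, 7): e=[14,4,62] → #
    (5,3)@(11, 7): e=[26,-4,58] → ·
    (2,4)@(5, 9): e=[6,36,38] → #
    (5,4)@(11, 9): e=[42,12,26] → #
    (6,4)@(13, 9): e=[54,4,22] → #
    (7,4)@(15, 9): e=[66,-4,18] → ·
    (1,5)@(3, 11): e=[10,60,10] → #
    (4,5)@(9, 11): e=[46,36,-2] → ·
    (5,5)@(11, 11): e=[58,28,-6] → ·
    (6,5)@(13, 11): e=[70,20,-10] → ·
    (1,6)@(3, 13): e=[26,76,-22] → ·
  covered (10 px):
    · · · · · · · · ·
    · · · · · · · · ·
    · · · · · · · · ·
    · · · # # · · · ·
    · · # # # # # · ·
    · # # # · · · · ·
    · · · · · · · · ·
    · · · · · · · · ·
T1:
  2·area = 17
  edge (3, 4)→(12, 5): d=(9,1) inclusive
  edge (12, 5)→(4, 6): d=(-8,1) inclusive
  edge (4, 6)→(3, 4): d=(-1,-2) inclusive
    (2,2)@(5, 5): e=[7,7,3] → #
    (3,2)@(7, 5): e=[5,5,7] → #
    (4,2)@(9, 5): e=[3,3,11] → #
    (5,2)@(11, 5): e=[1,1,15] → #
    (6,2)@(13, 5): e=[-1,-1,19] → ·
    (2,3)@(5, 7): e=[25,-9,1] → ·
    (3,3)@(7, 7): e=[23,-11,5] → ·
    (4,3)@(9, 7): e=[21,-13,9] → ·
    (5,3)@(11, 7): e=[19,-15,13] → ·
  covered (4 px):
    · · · · · · · · ·
    · · · · · · · · ·
    · · # # # # · · ·
    · · · · · · · · ·
    · · · · · · · · ·
    · · · · · · · · ·
    · · · · · · · · ·
    · · · · · · · · ·
T2:
  2·area = 110  (B↔C swapped to make it positive)
  edge (11, 13)→(2, 14): d=(-9,1) inclusive
  edge (2, 14)→(0, 2): d=(-2,-12) inclusive
  edge (0, 2)→(11, 13): d=(11,11) inclusive
    (0,1)@(1, 3): e=[100,10,0] → #  [on edge]
    (1,1)@(3, 3): e=[98,34,-22] → ·
    (0,2)@(1, 5): e=[82,6,22] → #
    (1,2)@(3, 5): e=[80,30,0] → #  [on edge]
    (2,2)@(5, 5): e=[78,54,-22] → ·
    (0,3)@(1, 7): e=[64,2,44] → #
    (2,3)@(5, 7): e=[60,50,0] → #  [on edge]
    (3,3)@(7, 7): e=[58,74,-22] → ·
    (0,4)@(1, 9): e=[46,-2,66] → ·
    (1,4)@(3, 9): e=[44,22,44] → #
    (3,4)@(7, 9): e=[40,70,0] → #  [on edge]
    (4,4)@(9, 9): e=[38,94,-22] → ·
    (4,5)@(9, 11): e=[20,90,0] → #  [on edge]
    (5,6)@(11, 13): e=[0,110,0] → #  [on edge]
    (6,7)@(13, 15): e=[-20,130,0] → ·  [on edge]
  covered (18 px):
    · · · · · · · · ·
    # · · · · · · · ·
    # # · · · · · · ·
    # # # · · · · · ·
    · # # # · · · · ·
    · # # # # · · · ·
    · # # # # # · · ·
    · · · · · · · · ·
T3:
  2·area = 140  (B↔C swapped to make it positive)
  edge (4, 0)→(18, 14): d=(14,14) inclusive
  edge (18, 14)→(2, 8): d=(-16,-6) inclusive
  edge (2, 8)→(4, 0): d=(2,-8) inclusive
    (2,0)@(5, 1): e=[0,130,10] → #  [on edge]
    (3,0)@(7, 1): e=[-28,142,26] → ·
    (2,1)@(5, 3): e=[28,98,14] → #
    (3,1)@(7, 3): e=[0,110,30] → #  [on edge]
    (4,1)@(9, 3): e=[-28,122,46] → ·
    (1,2)@(3, 5): e=[84,54,2] → #
    (4,2)@(9, 5): e=[0,90,50] → #  [on edge]
    (5,2)@(11, 5): e=[-28,102,66] → ·
    (1,3)@(3, 7): e=[112,22,6] → #
    (5,3)@(11, 7): e=[0,70,70] → #  [on edge]
    (6,3)@(13, 7): e=[-28,82,86] → ·
    (1,4)@(3, 9): e=[140,-10,10] → ·
    (6,4)@(13, 9): e=[0,50,90] → #  [on edge]
    (7,5)@(15, 11): e=[0,30,110] → #  [on edge]
    (8,6)@(17, 13): e=[0,10,130] → #  [on edge]
  covered (21 px):
    · · # · · · · · ·
    · · # # · · · · ·
    · # # # # · · · ·
    · # # # # # · · ·
    · · # # # # # · ·
    · · · · · # # # ·
    · · · · · · · · #
    · · · · · · · · ·
T4:
  2·area = 30  (B↔C swapped to make it positive)
  edge (10, 8)→(15, 15): d=(5,7) inclusive
  edge (15, 15)→(0, 0): d=(-15,-15) inclusive
  edge (0, 0)→(10, 8): d=(10,8) inclusive
    (0,0)@(1, 1): e=[28,0,2] → #  [on edge]
    (1,0)@(3, 1): e=[14,30,-14] → ·
    (2,0)@(5, 1): e=[0,60,-30] → ·  [on edge]
    (0,1)@(1, 3): e=[38,-30,22] → ·
    (1,1)@(3, 3): e=[24,0,6] → #  [on edge]
    (2,1)@(5, 3): e=[10,30,-10] → ·
    (1,2)@(3, 5): e=[34,-30,26] → ·
    (2,2)@(5, 5): e=[20,0,10] → #  [on edge]
    (3,2)@(7, 5): e=[6,30,-6] → ·
    (2,3)@(5, 7): e=[30,-30,30] → ·
    (3,3)@(7, 7): e=[16,0,14] → #  [on edge]
    (4,3)@(9, 7): e=[2,30,-2] → ·
    (4,4)@(9, 9): e=[12,0,18] → #  [on edge]
    (5,5)@(11, 11): e=[8,0,22] → #  [on edge]
    (6,6)@(13, 13): e=[4,0,26] → #  [on edge]
    (7,7)@(15, 15): e=[0,0,30] → #  [on edge]
  covered (8 px):
    # · · · · · · · ·
    · # · · · · · · ·
    · · # · · · · · ·
    · · · # · · · · ·
    · · · · # · · · ·
    · · · · · # · · ·
    · · · · · · # · ·
    · · · · · · · # ·

Answer: "outside"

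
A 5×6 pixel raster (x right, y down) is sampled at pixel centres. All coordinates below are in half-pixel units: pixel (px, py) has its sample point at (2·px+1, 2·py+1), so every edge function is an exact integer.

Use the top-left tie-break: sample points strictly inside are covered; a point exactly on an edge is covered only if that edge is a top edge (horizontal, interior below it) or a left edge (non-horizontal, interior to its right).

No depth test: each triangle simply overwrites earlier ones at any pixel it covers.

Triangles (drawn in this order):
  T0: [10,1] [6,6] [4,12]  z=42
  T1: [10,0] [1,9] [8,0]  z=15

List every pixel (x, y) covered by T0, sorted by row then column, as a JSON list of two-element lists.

T0:
  2·area = 14  (B↔C swapped to make it positive)
  edge (10, 1)→(4, 12): d=(-6,11) right/bottom  bias=-1
  edge (4, 12)→(6, 6): d=(2,-6) top-left  bias=+0
  edge (6, 6)→(10, 1): d=(4,-5) top-left  bias=+0
    (3,1)@(7, 3): e=[21,0,-7] → .  [on edge]
    (3,2)@(7, 5): e=[9,4,1] → X
    (4,2)@(9, 5): e=[-13,16,11] → .
    (3,3)@(7, 7): e=[-3,8,9] → .
    (2,4)@(5, 9): e=[7,0,7] → X  [on edge]
    (3,4)@(7, 9): e=[-15,12,17] → .
    (2,5)@(5, 11): e=[-5,4,15] → .
  covered (2 px):
    . . . . .
    . . . . .
    . . . X .
    . . . . .
    . . X . .
    . . . . .
T1:
  2·area = 18
  edge (10, 0)→(1, 9): d=(-9,9) right/bottom  bias=-1
  edge (1, 9)→(8, 0): d=(7,-9) top-left  bias=+0
  edge (8, 0)→(10, 0): d=(2,0) top-left  bias=+0
    (4,0)@(9, 1): e=[0,16,2] → .  [on edge]
    (3,1)@(7, 3): e=[0,12,6] → .  [on edge]
    (2,2)@(5, 5): e=[0,8,10] → .  [on edge]
    (1,3)@(3, 7): e=[0,4,14] → .  [on edge]
    (0,4)@(1, 9): e=[0,0,18] → .  [on edge]
  covered (0 px):
    . . . . .
    . . . . .
    . . . . .
    . . . . .
    . . . . .
    . . . . .

Answer: [[3,2],[2,4]]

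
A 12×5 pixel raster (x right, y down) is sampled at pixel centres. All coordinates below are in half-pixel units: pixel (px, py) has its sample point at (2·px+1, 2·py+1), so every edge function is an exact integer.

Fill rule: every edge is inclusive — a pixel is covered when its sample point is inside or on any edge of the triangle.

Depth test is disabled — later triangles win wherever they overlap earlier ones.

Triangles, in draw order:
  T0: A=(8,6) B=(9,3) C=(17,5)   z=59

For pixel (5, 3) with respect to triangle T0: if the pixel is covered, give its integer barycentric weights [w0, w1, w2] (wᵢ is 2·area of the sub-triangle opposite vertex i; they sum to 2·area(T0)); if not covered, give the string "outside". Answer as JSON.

T0:
  2·area = 26
  edge (8, 6)→(9, 3): d=(1,-3) inclusive
  edge (9, 3)→(17, 5): d=(8,2) inclusive
  edge (17, 5)→(8, 6): d=(-9,1) inclusive
    (0,0)@(1, 1): e=[-26,0,52] → .  [on edge]
    (4,1)@(9, 3): e=[0,0,26] → X  [on edge]
    (5,1)@(11, 3): e=[6,-4,24] → .
    (4,2)@(9, 5): e=[2,16,8] → X
    (5,2)@(11, 5): e=[8,12,6] → X
    (6,2)@(13, 5): e=[14,8,4] → X
    (7,2)@(15, 5): e=[20,4,2] → X
    (8,2)@(17, 5): e=[26,0,0] → X  [on edge]
    (9,2)@(19, 5): e=[32,-4,-2] → .
    (4,3)@(9, 7): e=[4,32,-10] → .
    (5,3)@(11, 7): e=[10,28,-12] → .
    (6,3)@(13, 7): e=[16,24,-14] → .
    (3,4)@(7, 9): e=[0,52,-26] → .  [on edge]
  covered (6 px):
    . . . . . . . . . . . .
    . . . . X . . . . . . .
    . . . . X X X X X . . .
    . . . . . . . . . . . .
    . . . . . . . . . . . .

Result: "outside"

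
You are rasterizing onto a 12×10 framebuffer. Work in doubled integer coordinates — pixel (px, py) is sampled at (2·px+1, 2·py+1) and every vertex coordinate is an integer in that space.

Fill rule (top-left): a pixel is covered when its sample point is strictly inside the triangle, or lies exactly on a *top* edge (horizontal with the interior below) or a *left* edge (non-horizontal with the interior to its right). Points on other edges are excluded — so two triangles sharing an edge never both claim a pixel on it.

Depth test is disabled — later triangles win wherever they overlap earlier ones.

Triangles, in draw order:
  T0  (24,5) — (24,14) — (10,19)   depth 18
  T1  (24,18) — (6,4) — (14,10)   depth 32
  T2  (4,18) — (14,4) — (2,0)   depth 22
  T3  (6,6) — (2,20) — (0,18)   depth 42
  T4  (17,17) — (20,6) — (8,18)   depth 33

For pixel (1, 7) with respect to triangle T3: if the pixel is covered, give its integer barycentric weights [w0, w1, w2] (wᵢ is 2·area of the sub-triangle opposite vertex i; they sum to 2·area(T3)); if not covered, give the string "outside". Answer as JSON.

T0:
  2·area = 126
  edge (24, 5)→(24, 14): d=(0,9) right/bottom  bias=-1
  edge (24, 14)→(10, 19): d=(-14,5) right/bottom  bias=-1
  edge (10, 19)→(24, 5): d=(14,-14) top-left  bias=+0
    (11,3)@(23, 7): e=[9,103,14] → #
    (10,4)@(21, 9): e=[27,85,14] → #
    (9,5)@(19, 11): e=[45,67,14] → #
    (8,6)@(17, 13): e=[63,49,14] → #
    (7,7)@(15, 15): e=[81,31,14] → #
    (11,7)@(23, 15): e=[9,-9,126] → ·
    (6,8)@(13, 17): e=[99,13,14] → #
    (8,8)@(17, 17): e=[63,-7,70] → ·
    (9,8)@(19, 17): e=[45,-17,98] → ·
    (10,8)@(21, 17): e=[27,-27,126] → ·
    (6,9)@(13, 19): e=[99,-15,42] → ·
    (7,9)@(15, 19): e=[81,-25,70] → ·
  covered (16 px):
    · · · · · · · · · · · ·
    · · · · · · · · · · · ·
    · · · · · · · · · · · ·
    · · · · · · · · · · · #
    · · · · · · · · · · # #
    · · · · · · · · · # # #
    · · · · · · · · # # # #
    · · · · · · · # # # # ·
    · · · · · · # # · · · ·
    · · · · · · · · · · · ·
T1:
  2·area = 4
  edge (24, 18)→(6, 4): d=(-18,-14) top-left  bias=+0
  edge (6, 4)→(14, 10): d=(8,6) right/bottom  bias=-1
  edge (14, 10)→(24, 18): d=(10,8) right/bottom  bias=-1
    (7,5)@(15, 11): e=[0,2,2] → #  [on edge]
    (8,5)@(17, 11): e=[28,-10,-14] → ·
    (7,6)@(15, 13): e=[-36,18,22] → ·
  covered (1 px):
    · · · · · · · · · · · ·
    · · · · · · · · · · · ·
    · · · · · · · · · · · ·
    · · · · · · · · · · · ·
    · · · · · · · · · · · ·
    · · · · · · · # · · · ·
    · · · · · · · · · · · ·
    · · · · · · · · · · · ·
    · · · · · · · · · · · ·
    · · · · · · · · · · · ·
T2:
  2·area = 208  (B↔C swapped to make it positive)
  edge (4, 18)→(2, 0): d=(-2,-18) top-left  bias=+0
  edge (2, 0)→(14, 4): d=(12,4) right/bottom  bias=-1
  edge (14, 4)→(4, 18): d=(-10,14) right/bottom  bias=-1
    (1,0)@(3, 1): e=[16,8,184] → #
    (2,0)@(5, 1): e=[52,0,156] → ·  [on edge]
    (1,1)@(3, 3): e=[12,32,164] → #
    (2,1)@(5, 3): e=[48,24,136] → #
    (3,1)@(7, 3): e=[84,16,108] → #
    (4,1)@(9, 3): e=[120,8,80] → #
    (5,1)@(11, 3): e=[156,0,52] → ·  [on edge]
    (1,2)@(3, 5): e=[8,56,144] → #
    (5,2)@(11, 5): e=[152,24,32] → #
    (6,2)@(13, 5): e=[188,16,4] → #
    (7,2)@(15, 5): e=[224,8,-24] → ·
    (8,2)@(17, 5): e=[260,0,-52] → ·  [on edge]
    (11,3)@(23, 7): e=[364,0,-156] → ·  [on edge]
    (1,4)@(3, 9): e=[0,104,104] → #  [on edge]
    (4,5)@(9, 11): e=[104,104,0] → ·  [on edge]
  covered (25 px):
    · # · · · · · · · · · ·
    · # # # # · · · · · · ·
    · # # # # # # · · · · ·
    · # # # # # · · · · · ·
    · # # # # · · · · · · ·
    · · # # · · · · · · · ·
    · · # # · · · · · · · ·
    · · # · · · · · · · · ·
    · · · · · · · · · · · ·
    · · · · · · · · · · · ·
T3:
  2·area = 36
  edge (6, 6)→(2, 20): d=(-4,14) right/bottom  bias=-1
  edge (2, 20)→(0, 18): d=(-2,-2) top-left  bias=+0
  edge (0, 18)→(6, 6): d=(6,-12) top-left  bias=+0
    (2,4)@(5, 9): e=[2,28,6] → #
    (3,4)@(7, 9): e=[-26,32,30] → ·
    (2,5)@(5, 11): e=[-6,24,18] → ·
    (1,6)@(3, 13): e=[14,16,6] → #
    (2,6)@(5, 13): e=[-14,20,30] → ·
    (1,7)@(3, 15): e=[6,12,18] → #
    (2,7)@(5, 15): e=[-22,16,42] → ·
    (0,8)@(1, 17): e=[26,4,6] → #
    (1,8)@(3, 17): e=[-2,8,30] → ·
    (0,9)@(1, 19): e=[18,0,18] → #  [on edge]
    (1,9)@(3, 19): e=[-10,4,42] → ·
  covered (5 px):
    · · · · · · · · · · · ·
    · · · · · · · · · · · ·
    · · · · · · · · · · · ·
    · · · · · · · · · · · ·
    · · # · · · · · · · · ·
    · · · · · · · · · · · ·
    · # · · · · · · · · · ·
    · # · · · · · · · · · ·
    # · · · · · · · · · · ·
    # · · · · · · · · · · ·
T4:
  2·area = 96  (B↔C swapped to make it positive)
  edge (17, 17)→(8, 18): d=(-9,1) right/bottom  bias=-1
  edge (8, 18)→(20, 6): d=(12,-12) top-left  bias=+0
  edge (20, 6)→(17, 17): d=(-3,11) right/bottom  bias=-1
    (11,1)@(23, 3): e=[120,0,-24] → ·  [on edge]
    (10,2)@(21, 5): e=[104,0,-8] → ·  [on edge]
    (9,3)@(19, 7): e=[88,0,8] → #  [on edge]
    (10,3)@(21, 7): e=[86,24,-14] → ·
    (8,4)@(17, 9): e=[72,0,24] → #  [on edge]
    (10,4)@(21, 9): e=[68,48,-20] → ·
    (7,5)@(15, 11): e=[56,0,40] → #  [on edge]
    (9,5)@(19, 11): e=[52,48,-4] → ·
    (6,6)@(13, 13): e=[40,0,56] → #  [on edge]
    (9,6)@(19, 13): e=[34,72,-10] → ·
    (5,7)@(11, 15): e=[24,0,72] → #  [on edge]
    (9,7)@(19, 15): e=[16,96,-16] → ·
    (4,8)@(9, 17): e=[8,0,88] → #  [on edge]
    (8,8)@(17, 17): e=[0,96,0] → ·  [on edge]
    (3,9)@(7, 19): e=[-8,0,104] → ·  [on edge]
  covered (16 px):
    · · · · · · · · · · · ·
    · · · · · · · · · · · ·
    · · · · · · · · · · · ·
    · · · · · · · · · # · ·
    · · · · · · · · # # · ·
    · · · · · · · # # · · ·
    · · · · · · # # # · · ·
    · · · · · # # # # · · ·
    · · · · # # # # · · · ·
    · · · · · · · · · · · ·

Final: [12,18,6]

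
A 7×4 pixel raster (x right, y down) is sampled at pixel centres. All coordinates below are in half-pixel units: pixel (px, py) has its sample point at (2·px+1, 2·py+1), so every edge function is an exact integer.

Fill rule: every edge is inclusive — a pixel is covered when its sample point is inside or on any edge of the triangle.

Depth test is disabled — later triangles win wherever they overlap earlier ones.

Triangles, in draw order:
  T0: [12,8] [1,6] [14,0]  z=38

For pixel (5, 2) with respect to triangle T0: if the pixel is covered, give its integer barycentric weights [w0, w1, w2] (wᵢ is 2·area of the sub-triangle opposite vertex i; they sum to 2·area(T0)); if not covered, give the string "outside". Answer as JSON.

T0:
  2·area = 92
  edge (12, 8)→(1, 6): d=(-11,-2) inclusive
  edge (1, 6)→(14, 0): d=(13,-6) inclusive
  edge (14, 0)→(12, 8): d=(-2,8) inclusive
    (6,0)@(13, 1): e=[79,7,6] → #
    (4,1)@(9, 3): e=[49,9,34] → #
    (5,1)@(11, 3): e=[53,21,18] → #
    (2,2)@(5, 5): e=[19,11,62] → #
    (3,2)@(7, 5): e=[23,23,46] → #
    (6,2)@(13, 5): e=[35,59,-2] → ·
    (2,3)@(5, 7): e=[-3,37,58] → ·
    (3,3)@(7, 7): e=[1,49,42] → #
    (6,3)@(13, 7): e=[13,85,-6] → ·
  covered (11 px):
    · · · · · · #
    · · · · # # #
    · · # # # # ·
    · · · # # # ·

Result: [47,14,31]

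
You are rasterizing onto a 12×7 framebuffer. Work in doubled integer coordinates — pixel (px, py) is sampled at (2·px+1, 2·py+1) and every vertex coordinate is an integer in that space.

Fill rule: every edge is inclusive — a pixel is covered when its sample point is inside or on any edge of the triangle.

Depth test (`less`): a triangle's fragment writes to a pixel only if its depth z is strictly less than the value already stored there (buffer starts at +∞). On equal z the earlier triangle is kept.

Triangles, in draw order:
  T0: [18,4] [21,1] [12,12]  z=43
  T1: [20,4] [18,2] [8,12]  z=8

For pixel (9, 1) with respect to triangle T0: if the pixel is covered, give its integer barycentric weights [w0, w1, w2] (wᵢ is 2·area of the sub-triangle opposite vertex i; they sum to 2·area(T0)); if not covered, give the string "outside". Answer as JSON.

T0:
  2·area = 6
  edge (18, 4)→(21, 1): d=(3,-3) inclusive
  edge (21, 1)→(12, 12): d=(-9,11) inclusive
  edge (12, 12)→(18, 4): d=(6,-8) inclusive
    (10,0)@(21, 1): e=[0,0,6] → #  [on edge]
    (11,0)@(23, 1): e=[6,-22,22] → ·
    (9,1)@(19, 3): e=[0,4,2] → #  [on edge]
    (10,1)@(21, 3): e=[6,-18,18] → ·
    (8,2)@(17, 5): e=[0,8,-2] → ·  [on edge]
    (9,2)@(19, 5): e=[6,-14,14] → ·
    (7,3)@(15, 7): e=[0,12,-6] → ·  [on edge]
    (6,4)@(13, 9): e=[0,16,-10] → ·  [on edge]
    (5,5)@(11, 11): e=[0,20,-14] → ·  [on edge]
    (4,6)@(9, 13): e=[0,24,-18] → ·  [on edge]
  covered (2 px):
    · · · · · · · · · · # ·
    · · · · · · · · · # · ·
    · · · · · · · · · · · ·
    · · · · · · · · · · · ·
    · · · · · · · · · · · ·
    · · · · · · · · · · · ·
    · · · · · · · · · · · ·
T1:
  2·area = 40  (B↔C swapped to make it positive)
  edge (20, 4)→(8, 12): d=(-12,8) inclusive
  edge (8, 12)→(18, 2): d=(10,-10) inclusive
  edge (18, 2)→(20, 4): d=(2,2) inclusive
    (8,0)@(17, 1): e=[60,-20,0] → ·  [on edge]
    (9,0)@(19, 1): e=[44,0,-4] → ·  [on edge]
    (8,1)@(17, 3): e=[36,0,4] → #  [on edge]
    (9,1)@(19, 3): e=[20,20,0] → #  [on edge]
    (10,1)@(21, 3): e=[4,40,-4] → ·
    (7,2)@(15, 5): e=[28,0,12] → #  [on edge]
    (9,2)@(19, 5): e=[-4,40,4] → ·
    (10,2)@(21, 5): e=[-20,60,0] → ·  [on edge]
    (6,3)@(13, 7): e=[20,0,20] → #  [on edge]
    (8,3)@(17, 7): e=[-12,40,12] → ·
    (11,3)@(23, 7): e=[-60,100,0] → ·  [on edge]
    (5,4)@(11, 9): e=[12,0,28] → #  [on edge]
    (4,5)@(9, 11): e=[4,0,36] → #  [on edge]
    (3,6)@(7, 13): e=[-4,0,44] → ·  [on edge]
  covered (8 px):
    · · · · · · · · · · · ·
    · · · · · · · · # # · ·
    · · · · · · · # # · · ·
    · · · · · · # # · · · ·
    · · · · · # · · · · · ·
    · · · · # · · · · · · ·
    · · · · · · · · · · · ·

Final: [4,2,0]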